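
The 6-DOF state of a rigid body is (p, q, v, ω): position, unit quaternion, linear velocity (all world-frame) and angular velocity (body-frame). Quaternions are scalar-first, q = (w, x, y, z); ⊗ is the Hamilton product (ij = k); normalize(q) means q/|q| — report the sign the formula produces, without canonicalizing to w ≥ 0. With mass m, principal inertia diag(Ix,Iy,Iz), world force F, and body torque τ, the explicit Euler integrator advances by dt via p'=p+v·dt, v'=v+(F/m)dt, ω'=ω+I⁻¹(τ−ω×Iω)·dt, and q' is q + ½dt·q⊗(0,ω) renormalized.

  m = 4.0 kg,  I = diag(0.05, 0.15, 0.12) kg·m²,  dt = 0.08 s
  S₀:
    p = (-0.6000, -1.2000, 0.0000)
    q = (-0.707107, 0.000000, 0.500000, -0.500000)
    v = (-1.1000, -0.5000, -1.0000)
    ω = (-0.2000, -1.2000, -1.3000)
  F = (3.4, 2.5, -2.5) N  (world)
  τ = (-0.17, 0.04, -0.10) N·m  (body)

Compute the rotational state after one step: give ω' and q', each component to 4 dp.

ω' = (-0.3971, -1.1690, -1.3827)
q' = (-0.7073, -0.0442, 0.5366, -0.4581)

α = I⁻¹(τ − ω×Iω) = (-2.4640, 0.3880, -1.0333)
ω + α·dt = (-0.3971, -1.1690, -1.3827)
Hamilton product q⊗(0,ω) = (-0.0500000, -1.1085786, 0.9485284, 1.0192391)
updated quaternion q' = (-0.7073, -0.0442, 0.5366, -0.4581)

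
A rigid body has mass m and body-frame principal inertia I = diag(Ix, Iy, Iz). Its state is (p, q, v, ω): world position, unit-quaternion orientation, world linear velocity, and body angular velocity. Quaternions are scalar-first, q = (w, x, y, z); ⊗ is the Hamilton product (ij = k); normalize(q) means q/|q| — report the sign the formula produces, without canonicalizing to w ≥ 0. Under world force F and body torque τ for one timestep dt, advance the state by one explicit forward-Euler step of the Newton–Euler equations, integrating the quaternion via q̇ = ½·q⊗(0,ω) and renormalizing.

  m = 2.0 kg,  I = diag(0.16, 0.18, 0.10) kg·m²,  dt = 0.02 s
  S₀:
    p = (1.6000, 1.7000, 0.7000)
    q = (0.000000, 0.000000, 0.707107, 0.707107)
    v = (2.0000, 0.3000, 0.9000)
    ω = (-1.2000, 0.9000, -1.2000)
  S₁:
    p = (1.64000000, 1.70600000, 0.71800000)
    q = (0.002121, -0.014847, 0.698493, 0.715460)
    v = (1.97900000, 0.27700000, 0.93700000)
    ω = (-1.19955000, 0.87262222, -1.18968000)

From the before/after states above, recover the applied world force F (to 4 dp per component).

velocity change Δv = (-0.02100000, -0.02300000, 0.03700000)
m·(v₁−v₀)/dt = (-2.1000, -2.3000, 3.7000)

F = (-2.1000, -2.3000, 3.7000)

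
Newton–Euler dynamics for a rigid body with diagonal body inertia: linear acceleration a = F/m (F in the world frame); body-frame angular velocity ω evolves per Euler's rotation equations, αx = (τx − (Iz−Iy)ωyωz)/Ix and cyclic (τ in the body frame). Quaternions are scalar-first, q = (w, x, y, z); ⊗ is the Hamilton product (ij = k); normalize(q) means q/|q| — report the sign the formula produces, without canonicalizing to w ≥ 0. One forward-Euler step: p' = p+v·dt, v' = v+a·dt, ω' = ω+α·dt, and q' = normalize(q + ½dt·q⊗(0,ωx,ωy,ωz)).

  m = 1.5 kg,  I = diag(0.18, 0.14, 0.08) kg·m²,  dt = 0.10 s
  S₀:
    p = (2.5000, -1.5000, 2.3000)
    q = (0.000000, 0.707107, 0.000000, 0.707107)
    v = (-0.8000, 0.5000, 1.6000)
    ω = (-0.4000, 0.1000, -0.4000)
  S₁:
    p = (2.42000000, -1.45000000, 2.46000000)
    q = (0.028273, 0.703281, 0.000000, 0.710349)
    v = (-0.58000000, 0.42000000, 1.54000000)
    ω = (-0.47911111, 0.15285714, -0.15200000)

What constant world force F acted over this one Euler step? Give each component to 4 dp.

Δv = v₁−v₀ = (0.22000000, -0.08000000, -0.06000000)
m·(v₁−v₀)/dt = (3.3000, -1.2000, -0.9000)

F = (3.3000, -1.2000, -0.9000)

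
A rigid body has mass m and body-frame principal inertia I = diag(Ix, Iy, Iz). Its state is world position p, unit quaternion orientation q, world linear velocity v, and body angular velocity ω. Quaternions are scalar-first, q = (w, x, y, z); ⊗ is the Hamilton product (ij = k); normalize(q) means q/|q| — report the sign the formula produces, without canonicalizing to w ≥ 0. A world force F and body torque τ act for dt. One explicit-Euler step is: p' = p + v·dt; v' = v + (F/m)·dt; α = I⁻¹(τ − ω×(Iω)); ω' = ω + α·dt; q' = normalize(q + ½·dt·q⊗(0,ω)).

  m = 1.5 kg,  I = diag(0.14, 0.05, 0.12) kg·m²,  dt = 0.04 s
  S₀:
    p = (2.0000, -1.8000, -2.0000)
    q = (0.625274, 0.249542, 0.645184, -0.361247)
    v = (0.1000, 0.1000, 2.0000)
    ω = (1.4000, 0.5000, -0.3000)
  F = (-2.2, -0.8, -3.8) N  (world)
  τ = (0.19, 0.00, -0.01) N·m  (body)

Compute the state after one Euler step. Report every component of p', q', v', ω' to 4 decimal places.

new position p' = (2.0040, -1.7960, -1.9200)
v' = v + a·dt = (0.0413, 0.0787, 1.8987)
precession coupling ω×(Iω) = (-0.0105, -0.0084, -0.0630)
angular accel α = (1.4321, 0.1680, 0.4417)
ω + α·dt = (1.4573, 0.5067, -0.2823)
q⊗(0,ω) = (-0.7803249, 0.8624519, -0.1182462, -0.9660688)
q' = normalize(q + ½dt·q⊗(0,ω)) = (0.6094, 0.2667, 0.6425, -0.3804)

p' = (2.0040, -1.7960, -1.9200)
q' = (0.6094, 0.2667, 0.6425, -0.3804)
v' = (0.0413, 0.0787, 1.8987)
ω' = (1.4573, 0.5067, -0.2823)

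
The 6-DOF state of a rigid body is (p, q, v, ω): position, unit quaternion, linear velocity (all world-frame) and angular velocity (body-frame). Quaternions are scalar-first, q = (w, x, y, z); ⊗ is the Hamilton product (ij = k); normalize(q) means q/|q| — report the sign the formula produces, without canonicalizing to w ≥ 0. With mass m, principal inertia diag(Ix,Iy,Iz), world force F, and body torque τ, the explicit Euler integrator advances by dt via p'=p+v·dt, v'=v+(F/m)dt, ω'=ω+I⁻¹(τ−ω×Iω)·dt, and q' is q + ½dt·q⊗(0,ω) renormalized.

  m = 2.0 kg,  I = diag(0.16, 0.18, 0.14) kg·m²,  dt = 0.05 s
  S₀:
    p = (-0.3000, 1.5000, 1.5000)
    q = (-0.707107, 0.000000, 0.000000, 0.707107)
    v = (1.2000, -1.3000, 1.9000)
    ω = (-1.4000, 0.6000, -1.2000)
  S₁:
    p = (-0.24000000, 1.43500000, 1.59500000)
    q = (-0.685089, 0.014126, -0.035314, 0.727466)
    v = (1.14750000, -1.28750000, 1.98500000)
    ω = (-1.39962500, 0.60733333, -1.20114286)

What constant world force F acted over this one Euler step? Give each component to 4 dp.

F = (-2.1000, 0.5000, 3.4000)

v₁ − v₀ = (-0.05250000, 0.01250000, 0.08500000)
applied force F = (-2.1000, 0.5000, 3.4000)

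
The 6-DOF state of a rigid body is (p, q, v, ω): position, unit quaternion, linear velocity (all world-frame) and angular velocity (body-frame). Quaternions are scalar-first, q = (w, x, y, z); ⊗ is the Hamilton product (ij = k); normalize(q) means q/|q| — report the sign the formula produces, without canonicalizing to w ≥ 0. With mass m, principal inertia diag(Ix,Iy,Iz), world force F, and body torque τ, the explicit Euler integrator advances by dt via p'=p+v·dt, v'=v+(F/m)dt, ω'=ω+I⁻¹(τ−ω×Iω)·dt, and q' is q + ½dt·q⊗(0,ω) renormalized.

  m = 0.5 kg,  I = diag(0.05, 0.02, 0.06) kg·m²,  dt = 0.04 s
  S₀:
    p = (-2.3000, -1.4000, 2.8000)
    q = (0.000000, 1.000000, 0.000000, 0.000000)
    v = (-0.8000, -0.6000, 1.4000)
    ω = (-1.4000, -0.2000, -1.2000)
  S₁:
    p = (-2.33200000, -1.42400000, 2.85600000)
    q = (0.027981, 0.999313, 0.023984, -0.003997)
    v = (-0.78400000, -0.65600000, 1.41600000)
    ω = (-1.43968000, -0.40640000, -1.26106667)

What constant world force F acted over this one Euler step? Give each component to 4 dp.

F = (0.2000, -0.7000, 0.2000)

v₁ − v₀ = (0.01600000, -0.05600000, 0.01600000)
m·(v₁−v₀)/dt = (0.2000, -0.7000, 0.2000)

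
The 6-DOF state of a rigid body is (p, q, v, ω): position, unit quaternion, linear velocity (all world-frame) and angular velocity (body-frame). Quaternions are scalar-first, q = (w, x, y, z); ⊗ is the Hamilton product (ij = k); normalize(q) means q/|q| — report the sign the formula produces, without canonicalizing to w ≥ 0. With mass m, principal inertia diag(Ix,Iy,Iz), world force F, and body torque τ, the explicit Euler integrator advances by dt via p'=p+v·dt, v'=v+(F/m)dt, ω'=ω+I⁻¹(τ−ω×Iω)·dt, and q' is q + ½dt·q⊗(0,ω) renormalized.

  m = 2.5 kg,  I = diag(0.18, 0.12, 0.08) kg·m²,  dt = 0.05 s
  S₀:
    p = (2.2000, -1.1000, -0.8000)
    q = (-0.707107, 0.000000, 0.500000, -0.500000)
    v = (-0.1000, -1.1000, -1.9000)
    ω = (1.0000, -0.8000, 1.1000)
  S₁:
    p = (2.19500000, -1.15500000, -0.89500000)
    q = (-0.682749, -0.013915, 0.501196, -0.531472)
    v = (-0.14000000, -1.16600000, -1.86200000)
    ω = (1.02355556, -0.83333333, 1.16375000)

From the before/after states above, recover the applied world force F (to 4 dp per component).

Δv = v₁−v₀ = (-0.04000000, -0.06600000, 0.03800000)
m·(v₁−v₀)/dt = (-2.0000, -3.3000, 1.9000)

F = (-2.0000, -3.3000, 1.9000)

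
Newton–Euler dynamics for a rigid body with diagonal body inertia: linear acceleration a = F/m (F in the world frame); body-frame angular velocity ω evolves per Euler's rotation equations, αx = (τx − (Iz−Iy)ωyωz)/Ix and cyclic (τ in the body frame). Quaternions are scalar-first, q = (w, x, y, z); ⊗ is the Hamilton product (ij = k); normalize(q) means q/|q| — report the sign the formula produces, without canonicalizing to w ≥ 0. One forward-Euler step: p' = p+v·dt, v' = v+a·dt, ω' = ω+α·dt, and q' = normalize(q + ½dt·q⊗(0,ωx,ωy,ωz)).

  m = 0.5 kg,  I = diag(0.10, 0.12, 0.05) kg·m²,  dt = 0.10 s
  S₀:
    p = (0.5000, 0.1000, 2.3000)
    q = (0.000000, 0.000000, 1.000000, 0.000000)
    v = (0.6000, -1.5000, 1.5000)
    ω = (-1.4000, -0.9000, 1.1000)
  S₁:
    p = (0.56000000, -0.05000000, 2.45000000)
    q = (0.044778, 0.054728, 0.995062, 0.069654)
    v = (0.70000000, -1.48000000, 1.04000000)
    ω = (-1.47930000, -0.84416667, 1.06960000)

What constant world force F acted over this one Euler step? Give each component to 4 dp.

F = (0.5000, 0.1000, -2.3000)

v₁ − v₀ = (0.10000000, 0.02000000, -0.46000000)
applied force F = (0.5000, 0.1000, -2.3000)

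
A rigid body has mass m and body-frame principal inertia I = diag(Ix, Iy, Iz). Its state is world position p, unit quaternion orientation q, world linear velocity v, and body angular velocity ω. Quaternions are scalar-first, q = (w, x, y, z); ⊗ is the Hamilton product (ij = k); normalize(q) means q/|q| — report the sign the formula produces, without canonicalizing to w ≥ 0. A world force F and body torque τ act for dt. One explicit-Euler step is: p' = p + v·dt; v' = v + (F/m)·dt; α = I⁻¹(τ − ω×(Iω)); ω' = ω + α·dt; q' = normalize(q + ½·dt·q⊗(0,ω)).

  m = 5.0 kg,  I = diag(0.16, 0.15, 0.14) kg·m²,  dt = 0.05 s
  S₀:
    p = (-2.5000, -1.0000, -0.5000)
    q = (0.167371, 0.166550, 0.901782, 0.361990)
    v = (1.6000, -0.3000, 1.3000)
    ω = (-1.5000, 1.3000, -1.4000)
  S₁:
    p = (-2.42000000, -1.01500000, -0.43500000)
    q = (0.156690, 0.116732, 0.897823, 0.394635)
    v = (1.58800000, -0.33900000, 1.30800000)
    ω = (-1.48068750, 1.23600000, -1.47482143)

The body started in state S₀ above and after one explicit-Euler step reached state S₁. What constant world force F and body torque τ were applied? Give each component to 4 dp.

F = (-1.2000, -3.9000, 0.8000)
τ = (0.0800, -0.1500, -0.1900)

v₁ − v₀ = (-0.01200000, -0.03900000, 0.00800000)
m·(v₁−v₀)/dt = (-1.2000, -3.9000, 0.8000)
ω₁ − ω₀ = (0.01931250, -0.06400000, -0.07482143)
applied torque τ = (0.0800, -0.1500, -0.1900)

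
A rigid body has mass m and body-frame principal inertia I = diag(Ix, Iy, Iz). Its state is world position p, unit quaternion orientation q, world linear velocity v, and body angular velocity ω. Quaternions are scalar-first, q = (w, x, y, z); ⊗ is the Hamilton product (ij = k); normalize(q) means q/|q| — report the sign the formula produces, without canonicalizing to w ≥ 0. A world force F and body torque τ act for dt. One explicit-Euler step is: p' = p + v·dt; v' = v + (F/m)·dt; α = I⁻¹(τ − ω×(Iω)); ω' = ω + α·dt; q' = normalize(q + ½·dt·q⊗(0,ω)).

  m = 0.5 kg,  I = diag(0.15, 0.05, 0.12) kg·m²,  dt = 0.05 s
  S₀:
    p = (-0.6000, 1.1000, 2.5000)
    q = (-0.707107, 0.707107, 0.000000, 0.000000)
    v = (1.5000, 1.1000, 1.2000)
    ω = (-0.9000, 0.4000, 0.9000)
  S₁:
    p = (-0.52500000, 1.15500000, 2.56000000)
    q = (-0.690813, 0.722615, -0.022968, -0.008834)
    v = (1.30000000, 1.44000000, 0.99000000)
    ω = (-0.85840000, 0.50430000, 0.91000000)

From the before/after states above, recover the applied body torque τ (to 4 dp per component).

τ = (0.1500, 0.0800, 0.0600)

ω₁ − ω₀ = (0.04160000, 0.10430000, 0.01000000)
gyro term ω₀×Iω₀ = (0.0252, -0.0243, 0.0360)
I·α + gyro = (0.1500, 0.0800, 0.0600)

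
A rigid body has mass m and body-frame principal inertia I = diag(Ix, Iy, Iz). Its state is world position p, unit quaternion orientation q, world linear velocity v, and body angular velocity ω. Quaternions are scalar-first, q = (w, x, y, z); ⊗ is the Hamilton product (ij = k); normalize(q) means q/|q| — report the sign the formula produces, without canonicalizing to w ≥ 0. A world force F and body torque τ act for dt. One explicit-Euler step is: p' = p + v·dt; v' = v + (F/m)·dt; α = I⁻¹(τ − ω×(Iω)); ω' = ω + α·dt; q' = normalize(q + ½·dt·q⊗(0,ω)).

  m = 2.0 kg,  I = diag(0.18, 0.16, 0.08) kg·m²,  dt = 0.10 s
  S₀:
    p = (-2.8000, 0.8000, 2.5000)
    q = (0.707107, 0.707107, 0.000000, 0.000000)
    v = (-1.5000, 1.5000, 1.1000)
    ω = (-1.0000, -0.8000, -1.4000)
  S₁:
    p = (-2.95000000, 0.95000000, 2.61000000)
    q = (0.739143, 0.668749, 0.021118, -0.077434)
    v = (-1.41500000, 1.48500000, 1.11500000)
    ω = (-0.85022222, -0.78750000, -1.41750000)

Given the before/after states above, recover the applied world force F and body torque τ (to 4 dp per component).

F = (1.7000, -0.3000, 0.3000)
τ = (0.1800, 0.1600, -0.0300)

v₁ − v₀ = (0.08500000, -0.01500000, 0.01500000)
F = m·Δv/dt = (1.7000, -0.3000, 0.3000)
Δω = ω₁−ω₀ = (0.14977778, 0.01250000, -0.01750000)
precession coupling = (-0.0896, 0.1400, -0.0160)
τ = I·(Δω/dt) + ω₀×(Iω₀) = (0.1800, 0.1600, -0.0300)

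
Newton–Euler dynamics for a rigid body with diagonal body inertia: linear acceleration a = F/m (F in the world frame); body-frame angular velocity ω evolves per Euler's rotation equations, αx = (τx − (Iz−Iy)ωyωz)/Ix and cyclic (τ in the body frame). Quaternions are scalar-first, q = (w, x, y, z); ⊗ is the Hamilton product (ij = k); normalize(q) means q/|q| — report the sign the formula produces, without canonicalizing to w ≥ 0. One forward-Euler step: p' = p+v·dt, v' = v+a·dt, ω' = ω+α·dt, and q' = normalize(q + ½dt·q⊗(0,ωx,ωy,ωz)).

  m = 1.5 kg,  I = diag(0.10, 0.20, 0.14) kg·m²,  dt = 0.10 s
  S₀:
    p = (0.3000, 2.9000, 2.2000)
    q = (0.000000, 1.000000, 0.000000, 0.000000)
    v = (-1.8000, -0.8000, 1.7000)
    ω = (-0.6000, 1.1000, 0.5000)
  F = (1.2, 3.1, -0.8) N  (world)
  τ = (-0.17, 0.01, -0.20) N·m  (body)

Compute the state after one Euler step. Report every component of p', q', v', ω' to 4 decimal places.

p' = (0.1200, 2.8200, 2.3700)
q' = (0.0299, 0.9977, -0.0249, 0.0549)
v' = (-1.7200, -0.5933, 1.6467)
ω' = (-0.7370, 1.0990, 0.4043)

angular accel α = (-1.3700, -0.0100, -0.9571)
ω + α·dt = (-0.7370, 1.0990, 0.4043)
2q̇ = q⊗(0,ω) = (0.6000000, 0.0000000, -0.5000000, 1.1000000)
q + ½dt·q⊗(0,ω), renormalized = (0.0299, 0.9977, -0.0249, 0.0549)
linear accel F/m = (0.8000, 2.0667, -0.5333)
new position p' = (0.1200, 2.8200, 2.3700)
new velocity v' = (-1.7200, -0.5933, 1.6467)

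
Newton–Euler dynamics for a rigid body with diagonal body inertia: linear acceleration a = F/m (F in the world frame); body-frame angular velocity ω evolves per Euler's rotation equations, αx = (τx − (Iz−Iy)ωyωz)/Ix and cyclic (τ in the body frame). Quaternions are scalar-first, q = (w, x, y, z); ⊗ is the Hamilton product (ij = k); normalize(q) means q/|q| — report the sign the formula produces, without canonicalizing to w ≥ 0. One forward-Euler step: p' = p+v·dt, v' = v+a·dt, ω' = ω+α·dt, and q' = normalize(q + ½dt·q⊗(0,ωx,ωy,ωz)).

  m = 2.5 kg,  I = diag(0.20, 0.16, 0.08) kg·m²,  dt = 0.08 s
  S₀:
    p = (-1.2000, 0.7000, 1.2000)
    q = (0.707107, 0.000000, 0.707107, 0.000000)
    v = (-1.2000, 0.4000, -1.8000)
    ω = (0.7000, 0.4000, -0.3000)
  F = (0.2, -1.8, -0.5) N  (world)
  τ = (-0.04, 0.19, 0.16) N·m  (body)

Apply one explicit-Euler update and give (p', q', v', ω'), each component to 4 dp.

p' = (-1.2960, 0.7320, 1.0560)
q' = (0.6954, 0.0113, 0.7180, -0.0283)
v' = (-1.1936, 0.3424, -1.8160)
ω' = (0.6802, 0.5076, -0.1288)

linear accel F/m = (0.0800, -0.7200, -0.2000)
p' = p + v·dt = (-1.2960, 0.7320, 1.0560)
v + (F/m)dt = (-1.1936, 0.3424, -1.8160)
(τ − ω×Iω)/I = (-0.2480, 1.3450, 2.1400)
ω' = ω + α·dt = (0.6802, 0.5076, -0.1288)
2q̇ = q⊗(0,ω) = (-0.2828428, 0.2828428, 0.2828428, -0.7071070)
q' = normalize(q + ½dt·q⊗(0,ω)) = (0.6954, 0.0113, 0.7180, -0.0283)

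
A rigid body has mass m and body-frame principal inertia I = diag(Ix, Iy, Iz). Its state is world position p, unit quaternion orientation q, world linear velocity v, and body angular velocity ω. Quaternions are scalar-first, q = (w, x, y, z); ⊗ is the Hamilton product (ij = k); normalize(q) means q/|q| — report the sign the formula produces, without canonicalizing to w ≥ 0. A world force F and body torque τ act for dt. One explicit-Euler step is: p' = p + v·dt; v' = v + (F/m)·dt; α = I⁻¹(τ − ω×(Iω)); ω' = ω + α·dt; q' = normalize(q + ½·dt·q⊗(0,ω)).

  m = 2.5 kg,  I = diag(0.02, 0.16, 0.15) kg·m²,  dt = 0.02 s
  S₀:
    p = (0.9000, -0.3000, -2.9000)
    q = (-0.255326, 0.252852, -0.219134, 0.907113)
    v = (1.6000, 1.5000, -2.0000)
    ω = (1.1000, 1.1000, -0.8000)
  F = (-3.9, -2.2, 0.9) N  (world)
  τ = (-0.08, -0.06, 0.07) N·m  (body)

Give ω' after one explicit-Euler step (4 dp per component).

ω' = (1.0112, 1.0782, -0.8133)

gyro term ω×Iω = (0.0088, 0.1144, 0.1694)
angular accel α = (-4.4400, -1.0900, -0.6627)
ω' = ω + α·dt = (1.0112, 1.0782, -0.8133)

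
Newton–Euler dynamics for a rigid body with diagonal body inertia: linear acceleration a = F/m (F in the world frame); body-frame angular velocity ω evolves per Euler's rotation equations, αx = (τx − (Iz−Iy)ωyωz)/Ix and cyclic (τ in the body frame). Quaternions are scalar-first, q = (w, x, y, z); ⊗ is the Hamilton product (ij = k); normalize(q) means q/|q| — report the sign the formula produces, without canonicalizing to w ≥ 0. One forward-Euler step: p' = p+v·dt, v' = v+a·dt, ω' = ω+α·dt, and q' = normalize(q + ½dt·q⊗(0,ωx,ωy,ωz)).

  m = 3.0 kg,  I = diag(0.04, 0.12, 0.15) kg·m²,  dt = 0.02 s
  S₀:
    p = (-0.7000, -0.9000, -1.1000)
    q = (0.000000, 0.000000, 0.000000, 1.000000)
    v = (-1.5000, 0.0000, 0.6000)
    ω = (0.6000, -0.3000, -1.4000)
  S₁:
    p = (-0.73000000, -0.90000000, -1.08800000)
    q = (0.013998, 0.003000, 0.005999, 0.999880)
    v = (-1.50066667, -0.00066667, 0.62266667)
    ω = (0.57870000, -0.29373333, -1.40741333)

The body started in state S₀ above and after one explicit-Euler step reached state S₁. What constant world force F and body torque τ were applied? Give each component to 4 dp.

v₁ − v₀ = (-0.00066667, -0.00066667, 0.02266667)
applied force F = (-0.1000, -0.1000, 3.4000)
Δω = ω₁−ω₀ = (-0.02130000, 0.00626667, -0.00741333)
precession coupling = (0.0126, 0.0924, -0.0144)
applied torque τ = (-0.0300, 0.1300, -0.0700)

F = (-0.1000, -0.1000, 3.4000)
τ = (-0.0300, 0.1300, -0.0700)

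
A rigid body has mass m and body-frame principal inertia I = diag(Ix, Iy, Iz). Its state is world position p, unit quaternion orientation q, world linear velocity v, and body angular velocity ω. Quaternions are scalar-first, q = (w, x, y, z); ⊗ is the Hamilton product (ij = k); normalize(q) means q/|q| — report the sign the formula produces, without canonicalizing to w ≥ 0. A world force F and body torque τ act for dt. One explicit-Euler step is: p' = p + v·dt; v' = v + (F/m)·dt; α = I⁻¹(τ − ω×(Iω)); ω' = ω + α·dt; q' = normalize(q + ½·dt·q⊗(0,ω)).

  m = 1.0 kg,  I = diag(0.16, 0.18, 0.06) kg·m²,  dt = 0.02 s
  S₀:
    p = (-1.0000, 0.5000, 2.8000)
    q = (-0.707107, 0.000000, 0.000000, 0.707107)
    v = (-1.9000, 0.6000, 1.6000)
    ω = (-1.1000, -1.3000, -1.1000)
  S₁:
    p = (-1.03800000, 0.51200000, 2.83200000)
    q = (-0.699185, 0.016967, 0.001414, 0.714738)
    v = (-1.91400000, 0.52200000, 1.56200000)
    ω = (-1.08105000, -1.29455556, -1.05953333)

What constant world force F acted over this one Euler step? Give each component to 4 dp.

F = (-0.7000, -3.9000, -1.9000)

velocity change Δv = (-0.01400000, -0.07800000, -0.03800000)
F = m·Δv/dt = (-0.7000, -3.9000, -1.9000)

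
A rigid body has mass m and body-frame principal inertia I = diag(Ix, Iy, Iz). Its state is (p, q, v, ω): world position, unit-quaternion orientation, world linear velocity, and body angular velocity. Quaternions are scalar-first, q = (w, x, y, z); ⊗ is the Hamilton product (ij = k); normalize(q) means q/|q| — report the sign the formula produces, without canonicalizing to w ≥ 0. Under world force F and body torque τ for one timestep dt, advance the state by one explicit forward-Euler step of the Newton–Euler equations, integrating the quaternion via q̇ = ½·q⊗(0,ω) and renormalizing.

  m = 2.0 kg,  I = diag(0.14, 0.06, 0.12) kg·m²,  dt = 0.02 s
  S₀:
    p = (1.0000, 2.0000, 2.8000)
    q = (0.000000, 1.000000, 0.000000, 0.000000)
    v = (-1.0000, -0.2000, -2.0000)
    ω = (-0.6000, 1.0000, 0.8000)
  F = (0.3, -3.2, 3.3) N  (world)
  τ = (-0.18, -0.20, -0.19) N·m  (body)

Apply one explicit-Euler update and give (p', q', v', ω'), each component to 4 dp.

p' = (0.9800, 1.9960, 2.7600)
q' = (0.0060, 0.9999, -0.0080, 0.0100)
v' = (-0.9970, -0.2320, -1.9670)
ω' = (-0.6326, 0.9365, 0.7603)

ω×(Iω) gyroscopic = (0.0480, -0.0096, 0.0480)
(τ − ω×Iω)/I = (-1.6286, -3.1733, -1.9833)
ω + α·dt = (-0.6326, 0.9365, 0.7603)
q⊗(0,ω) = (0.6000000, 0.0000000, -0.8000000, 1.0000000)
q + ½dt·q⊗(0,ω), renormalized = (0.0060, 0.9999, -0.0080, 0.0100)
new position p' = (0.9800, 1.9960, 2.7600)
new velocity v' = (-0.9970, -0.2320, -1.9670)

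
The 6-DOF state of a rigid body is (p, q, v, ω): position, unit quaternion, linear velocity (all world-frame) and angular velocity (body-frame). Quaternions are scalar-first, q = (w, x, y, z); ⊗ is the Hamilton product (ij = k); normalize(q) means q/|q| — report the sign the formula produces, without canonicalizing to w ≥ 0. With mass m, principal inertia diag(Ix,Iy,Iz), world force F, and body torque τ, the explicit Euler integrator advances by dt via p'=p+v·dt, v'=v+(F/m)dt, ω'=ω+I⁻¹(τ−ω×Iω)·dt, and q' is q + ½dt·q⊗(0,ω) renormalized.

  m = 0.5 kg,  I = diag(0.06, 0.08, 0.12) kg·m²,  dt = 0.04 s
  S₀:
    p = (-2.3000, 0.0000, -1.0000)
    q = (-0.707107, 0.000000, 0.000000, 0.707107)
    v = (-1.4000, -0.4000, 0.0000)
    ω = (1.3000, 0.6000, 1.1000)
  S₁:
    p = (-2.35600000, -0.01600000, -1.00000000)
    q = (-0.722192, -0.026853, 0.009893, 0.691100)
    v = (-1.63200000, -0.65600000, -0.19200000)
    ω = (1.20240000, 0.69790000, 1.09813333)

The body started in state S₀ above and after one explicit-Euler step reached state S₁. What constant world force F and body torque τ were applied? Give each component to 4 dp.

rate change Δω = (-0.09760000, 0.09790000, -0.00186667)
precession coupling = (0.0264, -0.0858, 0.0156)
I·α + gyro = (-0.1200, 0.1100, 0.0100)
v₁ − v₀ = (-0.23200000, -0.25600000, -0.19200000)
F = m·Δv/dt = (-2.9000, -3.2000, -2.4000)

F = (-2.9000, -3.2000, -2.4000)
τ = (-0.1200, 0.1100, 0.0100)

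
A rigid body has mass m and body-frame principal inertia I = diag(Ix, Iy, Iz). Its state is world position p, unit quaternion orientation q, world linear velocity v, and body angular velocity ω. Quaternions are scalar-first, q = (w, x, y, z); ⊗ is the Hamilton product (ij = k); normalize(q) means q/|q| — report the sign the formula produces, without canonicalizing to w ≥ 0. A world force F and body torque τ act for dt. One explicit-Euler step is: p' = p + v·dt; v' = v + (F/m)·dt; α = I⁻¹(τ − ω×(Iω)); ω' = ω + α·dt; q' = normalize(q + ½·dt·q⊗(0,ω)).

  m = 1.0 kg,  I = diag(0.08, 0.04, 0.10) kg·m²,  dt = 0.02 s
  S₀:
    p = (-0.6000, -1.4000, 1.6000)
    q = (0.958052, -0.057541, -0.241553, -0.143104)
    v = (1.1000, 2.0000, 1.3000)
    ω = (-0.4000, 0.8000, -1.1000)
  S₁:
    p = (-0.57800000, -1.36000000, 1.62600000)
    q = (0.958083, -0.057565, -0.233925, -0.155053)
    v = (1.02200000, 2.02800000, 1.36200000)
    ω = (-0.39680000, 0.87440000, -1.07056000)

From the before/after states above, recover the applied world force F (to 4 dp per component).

F = (-3.9000, 1.4000, 3.1000)

Δv = v₁−v₀ = (-0.07800000, 0.02800000, 0.06200000)
applied force F = (-3.9000, 1.4000, 3.1000)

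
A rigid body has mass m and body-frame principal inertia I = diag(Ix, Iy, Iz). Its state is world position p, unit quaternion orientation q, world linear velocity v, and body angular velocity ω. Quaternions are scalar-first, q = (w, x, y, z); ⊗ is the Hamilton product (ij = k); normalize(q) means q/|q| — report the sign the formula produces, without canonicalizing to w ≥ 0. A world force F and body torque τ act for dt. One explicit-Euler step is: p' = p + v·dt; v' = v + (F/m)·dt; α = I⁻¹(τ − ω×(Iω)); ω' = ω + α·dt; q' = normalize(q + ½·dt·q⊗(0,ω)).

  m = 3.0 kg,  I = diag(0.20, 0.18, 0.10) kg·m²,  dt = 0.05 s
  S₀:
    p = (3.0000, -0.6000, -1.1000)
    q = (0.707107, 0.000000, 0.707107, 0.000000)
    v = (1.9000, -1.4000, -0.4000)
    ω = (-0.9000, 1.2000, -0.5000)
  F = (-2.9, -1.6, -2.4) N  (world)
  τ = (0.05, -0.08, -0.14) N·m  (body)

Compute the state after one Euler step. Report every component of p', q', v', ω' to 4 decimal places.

p' = (3.0950, -0.6700, -1.1200)
q' = (0.6854, -0.0247, 0.7278, 0.0071)
v' = (1.8517, -1.4267, -0.4400)
ω' = (-0.8995, 1.1653, -0.5808)

gyro term ω×Iω = (0.0480, 0.0450, 0.0216)
(τ − ω×Iω)/I = (0.0100, -0.6944, -1.6160)
ω + α·dt = (-0.8995, 1.1653, -0.5808)
2q̇ = q⊗(0,ω) = (-0.8485284, -0.9899498, 0.8485284, 0.2828428)
q' = normalize(q + ½dt·q⊗(0,ω)) = (0.6854, -0.0247, 0.7278, 0.0071)
new position p' = (3.0950, -0.6700, -1.1200)
v + (F/m)dt = (1.8517, -1.4267, -0.4400)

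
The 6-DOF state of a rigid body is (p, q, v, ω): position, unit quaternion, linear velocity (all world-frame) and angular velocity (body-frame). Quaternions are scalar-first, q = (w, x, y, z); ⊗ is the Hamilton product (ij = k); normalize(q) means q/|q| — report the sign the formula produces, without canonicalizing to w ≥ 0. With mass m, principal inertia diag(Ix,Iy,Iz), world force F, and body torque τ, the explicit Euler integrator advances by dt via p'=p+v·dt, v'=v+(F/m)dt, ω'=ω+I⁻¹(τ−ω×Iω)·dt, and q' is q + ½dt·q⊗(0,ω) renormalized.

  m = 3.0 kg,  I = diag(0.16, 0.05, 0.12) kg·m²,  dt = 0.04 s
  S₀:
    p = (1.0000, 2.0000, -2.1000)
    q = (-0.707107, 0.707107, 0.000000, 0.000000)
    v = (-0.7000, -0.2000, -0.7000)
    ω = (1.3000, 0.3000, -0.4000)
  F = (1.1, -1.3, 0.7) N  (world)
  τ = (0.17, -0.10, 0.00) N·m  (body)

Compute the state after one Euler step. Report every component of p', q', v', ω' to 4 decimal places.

p' = (0.9720, 1.9920, -2.1280)
q' = (-0.7252, 0.6885, 0.0014, 0.0099)
v' = (-0.6853, -0.2173, -0.6907)
ω' = (1.3446, 0.2366, -0.3857)

gyro term ω×Iω = (-0.0084, -0.0208, -0.0429)
angular accel α = (1.1150, -1.5840, 0.3575)
new body rate ω' = (1.3446, 0.2366, -0.3857)
2q̇ = q⊗(0,ω) = (-0.9192391, -0.9192391, 0.0707107, 0.4949749)
q + ½dt·q⊗(0,ω), renormalized = (-0.7252, 0.6885, 0.0014, 0.0099)
a = (0.3667, -0.4333, 0.2333)
new position p' = (0.9720, 1.9920, -2.1280)
v' = v + a·dt = (-0.6853, -0.2173, -0.6907)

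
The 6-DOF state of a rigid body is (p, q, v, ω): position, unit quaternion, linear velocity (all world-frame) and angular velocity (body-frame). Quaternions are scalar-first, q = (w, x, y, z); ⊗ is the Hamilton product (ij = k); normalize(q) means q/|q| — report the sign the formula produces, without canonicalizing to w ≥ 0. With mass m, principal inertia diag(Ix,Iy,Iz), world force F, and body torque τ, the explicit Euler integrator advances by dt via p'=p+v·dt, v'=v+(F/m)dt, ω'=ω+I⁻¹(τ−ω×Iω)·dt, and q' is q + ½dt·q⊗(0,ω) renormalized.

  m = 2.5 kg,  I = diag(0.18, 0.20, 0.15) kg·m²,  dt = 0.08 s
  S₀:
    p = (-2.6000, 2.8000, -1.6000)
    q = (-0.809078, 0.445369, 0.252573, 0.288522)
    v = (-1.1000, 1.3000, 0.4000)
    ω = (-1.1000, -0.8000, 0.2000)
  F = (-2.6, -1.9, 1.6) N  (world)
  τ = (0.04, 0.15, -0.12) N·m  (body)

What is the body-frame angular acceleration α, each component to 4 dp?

ω×(Iω) gyroscopic = (0.0080, -0.0066, 0.0176)
α = I⁻¹(τ − ω×Iω) = (0.1778, 0.7830, -0.9173)

α = (0.1778, 0.7830, -0.9173)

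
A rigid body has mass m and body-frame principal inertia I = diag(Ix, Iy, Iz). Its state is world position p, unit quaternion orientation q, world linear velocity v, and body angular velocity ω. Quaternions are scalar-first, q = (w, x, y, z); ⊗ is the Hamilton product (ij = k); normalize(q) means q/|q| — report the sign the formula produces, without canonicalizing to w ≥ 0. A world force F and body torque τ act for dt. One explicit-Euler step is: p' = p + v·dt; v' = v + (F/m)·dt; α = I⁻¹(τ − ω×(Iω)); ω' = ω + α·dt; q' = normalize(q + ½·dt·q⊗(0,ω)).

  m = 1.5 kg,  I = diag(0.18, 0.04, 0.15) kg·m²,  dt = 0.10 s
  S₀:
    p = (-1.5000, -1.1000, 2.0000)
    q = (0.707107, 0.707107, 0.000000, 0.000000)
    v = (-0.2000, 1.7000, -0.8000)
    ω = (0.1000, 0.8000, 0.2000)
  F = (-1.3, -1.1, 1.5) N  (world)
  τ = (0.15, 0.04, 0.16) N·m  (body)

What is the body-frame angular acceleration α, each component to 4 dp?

ω×(Iω) gyroscopic = (0.0176, 0.0006, -0.0112)
angular accel α = (0.7356, 0.9850, 1.1413)

α = (0.7356, 0.9850, 1.1413)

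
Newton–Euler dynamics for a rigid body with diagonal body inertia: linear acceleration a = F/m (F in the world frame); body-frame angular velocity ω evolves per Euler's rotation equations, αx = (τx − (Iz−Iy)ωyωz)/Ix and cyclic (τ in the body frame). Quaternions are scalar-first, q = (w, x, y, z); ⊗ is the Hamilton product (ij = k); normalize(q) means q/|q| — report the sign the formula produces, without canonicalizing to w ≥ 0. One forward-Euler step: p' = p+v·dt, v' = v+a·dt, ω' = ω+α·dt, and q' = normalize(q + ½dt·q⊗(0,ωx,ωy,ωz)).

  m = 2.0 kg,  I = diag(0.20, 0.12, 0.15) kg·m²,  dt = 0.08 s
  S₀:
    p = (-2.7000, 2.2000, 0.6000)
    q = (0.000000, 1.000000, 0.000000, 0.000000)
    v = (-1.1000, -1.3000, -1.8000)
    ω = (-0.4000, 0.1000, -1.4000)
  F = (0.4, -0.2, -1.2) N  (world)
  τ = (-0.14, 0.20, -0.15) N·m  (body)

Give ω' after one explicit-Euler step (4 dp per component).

ω' = (-0.4543, 0.2147, -1.4817)

precession coupling ω×(Iω) = (-0.0042, 0.0280, 0.0032)
(τ − ω×Iω)/I = (-0.6790, 1.4333, -1.0213)
ω + α·dt = (-0.4543, 0.2147, -1.4817)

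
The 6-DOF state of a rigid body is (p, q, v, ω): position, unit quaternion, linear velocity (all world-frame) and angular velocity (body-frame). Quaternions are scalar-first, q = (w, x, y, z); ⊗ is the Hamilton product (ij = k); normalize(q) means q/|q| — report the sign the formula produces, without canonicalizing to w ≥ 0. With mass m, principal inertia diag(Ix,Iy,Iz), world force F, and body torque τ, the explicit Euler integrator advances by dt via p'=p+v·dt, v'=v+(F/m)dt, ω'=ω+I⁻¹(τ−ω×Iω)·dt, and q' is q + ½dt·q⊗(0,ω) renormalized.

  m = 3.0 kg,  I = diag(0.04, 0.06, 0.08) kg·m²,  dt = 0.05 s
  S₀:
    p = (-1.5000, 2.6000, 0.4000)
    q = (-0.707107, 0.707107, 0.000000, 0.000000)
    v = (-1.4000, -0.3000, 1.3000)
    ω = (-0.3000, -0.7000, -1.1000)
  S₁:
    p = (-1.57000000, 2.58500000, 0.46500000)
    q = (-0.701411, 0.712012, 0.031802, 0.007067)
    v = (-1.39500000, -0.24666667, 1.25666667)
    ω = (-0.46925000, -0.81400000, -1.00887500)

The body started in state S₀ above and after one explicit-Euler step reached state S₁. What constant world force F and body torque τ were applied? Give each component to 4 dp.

F = (0.3000, 3.2000, -2.6000)
τ = (-0.1200, -0.1500, 0.1500)

rate change Δω = (-0.16925000, -0.11400000, 0.09112500)
ω₀×(Iω₀) = (0.0154, -0.0132, 0.0042)
I·α + gyro = (-0.1200, -0.1500, 0.1500)
velocity change Δv = (0.00500000, 0.05333333, -0.04333333)
m·(v₁−v₀)/dt = (0.3000, 3.2000, -2.6000)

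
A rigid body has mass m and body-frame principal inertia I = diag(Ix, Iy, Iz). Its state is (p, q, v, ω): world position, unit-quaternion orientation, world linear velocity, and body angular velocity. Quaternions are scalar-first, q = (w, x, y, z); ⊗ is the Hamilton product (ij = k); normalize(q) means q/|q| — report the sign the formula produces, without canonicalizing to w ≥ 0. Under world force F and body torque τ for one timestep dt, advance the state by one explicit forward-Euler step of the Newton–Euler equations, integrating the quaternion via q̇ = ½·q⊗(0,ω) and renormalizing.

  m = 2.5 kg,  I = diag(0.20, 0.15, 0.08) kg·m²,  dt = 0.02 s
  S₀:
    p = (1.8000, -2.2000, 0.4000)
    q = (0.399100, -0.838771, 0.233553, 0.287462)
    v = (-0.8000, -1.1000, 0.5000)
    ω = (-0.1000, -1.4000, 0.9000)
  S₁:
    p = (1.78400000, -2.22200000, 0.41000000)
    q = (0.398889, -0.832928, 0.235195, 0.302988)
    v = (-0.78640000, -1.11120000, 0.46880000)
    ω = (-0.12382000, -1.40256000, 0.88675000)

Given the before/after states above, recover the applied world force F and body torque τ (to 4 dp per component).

F = (1.7000, -1.4000, -3.9000)
τ = (-0.1500, -0.0300, -0.0600)

rate change Δω = (-0.02382000, -0.00256000, -0.01325000)
I·α + gyro = (-0.1500, -0.0300, -0.0600)
velocity change Δv = (0.01360000, -0.01120000, -0.03120000)
m·(v₁−v₀)/dt = (1.7000, -1.4000, -3.9000)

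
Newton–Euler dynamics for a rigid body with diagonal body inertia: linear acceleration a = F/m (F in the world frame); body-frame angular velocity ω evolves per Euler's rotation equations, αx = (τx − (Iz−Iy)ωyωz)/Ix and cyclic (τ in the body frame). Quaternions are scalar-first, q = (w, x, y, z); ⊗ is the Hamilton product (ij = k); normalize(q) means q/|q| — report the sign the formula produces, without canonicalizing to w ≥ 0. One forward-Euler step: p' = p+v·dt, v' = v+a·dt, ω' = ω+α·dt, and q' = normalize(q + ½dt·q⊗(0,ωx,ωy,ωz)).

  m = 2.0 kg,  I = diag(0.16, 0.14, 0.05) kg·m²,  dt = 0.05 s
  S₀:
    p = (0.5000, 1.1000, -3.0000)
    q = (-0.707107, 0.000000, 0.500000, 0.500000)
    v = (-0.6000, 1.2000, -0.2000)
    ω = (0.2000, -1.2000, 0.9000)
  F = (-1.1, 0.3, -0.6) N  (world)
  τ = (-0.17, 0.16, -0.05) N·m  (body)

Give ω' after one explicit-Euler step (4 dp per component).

precession coupling ω×(Iω) = (0.0972, 0.0198, 0.0048)
(τ − ω×Iω)/I = (-1.6700, 1.0014, -1.0960)
ω + α·dt = (0.1165, -1.1499, 0.8452)

ω' = (0.1165, -1.1499, 0.8452)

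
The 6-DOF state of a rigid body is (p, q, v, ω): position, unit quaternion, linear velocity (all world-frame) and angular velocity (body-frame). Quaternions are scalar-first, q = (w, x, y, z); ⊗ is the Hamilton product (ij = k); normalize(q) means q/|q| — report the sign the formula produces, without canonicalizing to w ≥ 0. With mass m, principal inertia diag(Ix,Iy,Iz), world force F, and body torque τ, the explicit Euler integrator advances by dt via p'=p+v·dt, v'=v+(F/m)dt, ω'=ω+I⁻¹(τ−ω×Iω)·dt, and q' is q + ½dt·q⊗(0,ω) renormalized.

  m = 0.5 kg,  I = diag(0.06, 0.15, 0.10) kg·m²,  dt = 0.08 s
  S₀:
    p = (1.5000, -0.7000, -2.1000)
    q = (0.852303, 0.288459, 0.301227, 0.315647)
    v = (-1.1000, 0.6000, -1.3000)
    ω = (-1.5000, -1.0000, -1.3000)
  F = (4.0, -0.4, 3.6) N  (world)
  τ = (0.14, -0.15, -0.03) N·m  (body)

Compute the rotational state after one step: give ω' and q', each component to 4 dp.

ω×(Iω) gyroscopic = (-0.0650, -0.0780, 0.1350)
(τ − ω×Iω)/I = (3.4167, -0.4800, -1.6500)
ω + α·dt = (-1.2267, -1.0384, -1.4320)
q⊗(0,ω) = (1.1442566, -1.3544026, -0.9507768, -0.9446124)
q' = normalize(q + ½dt·q⊗(0,ω)) = (0.8945, 0.2334, 0.2622, 0.2768)

ω' = (-1.2267, -1.0384, -1.4320)
q' = (0.8945, 0.2334, 0.2622, 0.2768)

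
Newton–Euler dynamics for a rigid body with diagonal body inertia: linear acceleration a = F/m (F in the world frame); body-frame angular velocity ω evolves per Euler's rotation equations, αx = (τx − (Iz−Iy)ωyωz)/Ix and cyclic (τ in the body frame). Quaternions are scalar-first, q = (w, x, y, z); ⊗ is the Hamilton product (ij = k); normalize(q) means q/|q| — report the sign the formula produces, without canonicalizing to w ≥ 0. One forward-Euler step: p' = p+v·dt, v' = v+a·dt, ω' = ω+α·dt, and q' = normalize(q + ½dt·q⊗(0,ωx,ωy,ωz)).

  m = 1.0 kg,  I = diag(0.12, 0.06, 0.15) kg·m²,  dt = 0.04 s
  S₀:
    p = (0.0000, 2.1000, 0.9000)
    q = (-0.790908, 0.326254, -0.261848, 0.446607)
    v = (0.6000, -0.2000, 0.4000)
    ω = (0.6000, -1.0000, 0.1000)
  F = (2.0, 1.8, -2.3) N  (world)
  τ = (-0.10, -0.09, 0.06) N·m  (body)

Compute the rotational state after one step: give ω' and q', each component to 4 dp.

ω' = (0.5697, -1.0588, 0.1064)
q' = (-0.8007, 0.3251, -0.2413, 0.4415)

gyro term ω×Iω = (-0.0090, -0.0018, 0.0360)
(τ − ω×Iω)/I = (-0.7583, -1.4700, 0.1600)
new body rate ω' = (0.5697, -1.0588, 0.1064)
2q̇ = q⊗(0,ω) = (-0.5022611, -0.0541226, 1.0262468, -0.2482360)
q + ½dt·q⊗(0,ω), renormalized = (-0.8007, 0.3251, -0.2413, 0.4415)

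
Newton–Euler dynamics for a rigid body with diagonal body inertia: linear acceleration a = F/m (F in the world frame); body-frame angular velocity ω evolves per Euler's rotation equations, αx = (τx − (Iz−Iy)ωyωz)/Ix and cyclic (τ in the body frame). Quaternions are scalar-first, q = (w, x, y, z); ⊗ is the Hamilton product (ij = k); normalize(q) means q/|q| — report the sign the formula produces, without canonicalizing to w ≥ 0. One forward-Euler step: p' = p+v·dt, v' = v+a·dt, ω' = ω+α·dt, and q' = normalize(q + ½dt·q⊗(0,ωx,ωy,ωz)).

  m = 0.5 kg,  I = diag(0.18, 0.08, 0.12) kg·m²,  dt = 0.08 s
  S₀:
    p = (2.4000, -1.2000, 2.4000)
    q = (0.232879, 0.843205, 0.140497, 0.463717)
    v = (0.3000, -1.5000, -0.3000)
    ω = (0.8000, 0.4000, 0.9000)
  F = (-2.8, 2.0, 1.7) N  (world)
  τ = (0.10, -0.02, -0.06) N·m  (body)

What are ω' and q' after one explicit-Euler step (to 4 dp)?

(τ − ω×Iω)/I = (0.4756, -0.7900, -0.2333)
ω' = ω + α·dt = (0.8380, 0.3368, 0.8813)
q⊗(0,ω) = (-1.1481081, 0.1272637, -0.2947593, 0.4344755)
q + ½dt·q⊗(0,ω), renormalized = (0.1867, 0.8472, 0.1285, 0.4805)

ω' = (0.8380, 0.3368, 0.8813)
q' = (0.1867, 0.8472, 0.1285, 0.4805)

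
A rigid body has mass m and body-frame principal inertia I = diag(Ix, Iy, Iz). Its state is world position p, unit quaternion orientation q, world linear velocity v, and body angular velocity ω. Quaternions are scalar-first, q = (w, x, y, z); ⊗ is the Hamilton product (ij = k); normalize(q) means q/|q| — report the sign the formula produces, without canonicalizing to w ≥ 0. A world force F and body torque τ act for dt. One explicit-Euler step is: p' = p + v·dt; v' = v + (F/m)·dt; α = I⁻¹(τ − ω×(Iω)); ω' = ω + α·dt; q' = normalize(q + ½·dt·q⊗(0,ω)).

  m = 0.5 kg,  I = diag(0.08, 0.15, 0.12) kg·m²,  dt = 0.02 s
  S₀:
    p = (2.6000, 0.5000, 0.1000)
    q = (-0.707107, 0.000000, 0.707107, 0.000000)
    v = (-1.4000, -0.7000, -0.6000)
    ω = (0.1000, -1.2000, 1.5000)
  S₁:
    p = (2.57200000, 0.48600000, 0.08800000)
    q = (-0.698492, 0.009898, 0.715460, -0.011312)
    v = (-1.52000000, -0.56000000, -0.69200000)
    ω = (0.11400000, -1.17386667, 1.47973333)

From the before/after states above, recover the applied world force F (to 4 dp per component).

velocity change Δv = (-0.12000000, 0.14000000, -0.09200000)
m·(v₁−v₀)/dt = (-3.0000, 3.5000, -2.3000)

F = (-3.0000, 3.5000, -2.3000)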